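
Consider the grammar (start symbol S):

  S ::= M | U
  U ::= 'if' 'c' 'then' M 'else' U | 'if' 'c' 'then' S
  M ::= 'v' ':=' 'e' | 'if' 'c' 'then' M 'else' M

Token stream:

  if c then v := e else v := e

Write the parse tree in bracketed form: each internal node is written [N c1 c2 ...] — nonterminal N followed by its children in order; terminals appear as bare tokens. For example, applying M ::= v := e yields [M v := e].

S
M
if c then M else M
if c then v := e else M
if c then v := e else v := e

[S [M if c then [M v := e] else [M v := e]]]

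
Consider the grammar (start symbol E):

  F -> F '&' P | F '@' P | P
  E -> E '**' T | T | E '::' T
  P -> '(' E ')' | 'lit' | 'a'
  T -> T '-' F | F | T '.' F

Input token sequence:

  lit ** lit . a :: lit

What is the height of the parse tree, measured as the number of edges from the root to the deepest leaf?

6

[E [E [E [T [F [P lit]]]] ** [T [T [F [P lit]]] . [F [P a]]]] :: [T [F [P lit]]]]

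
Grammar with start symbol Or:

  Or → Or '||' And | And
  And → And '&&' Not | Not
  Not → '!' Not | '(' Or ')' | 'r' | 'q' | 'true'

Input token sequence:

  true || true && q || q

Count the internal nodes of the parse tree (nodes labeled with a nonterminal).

[Or [Or [Or [And [Not true]]] || [And [And [Not true]] && [Not q]]] || [And [Not q]]]

11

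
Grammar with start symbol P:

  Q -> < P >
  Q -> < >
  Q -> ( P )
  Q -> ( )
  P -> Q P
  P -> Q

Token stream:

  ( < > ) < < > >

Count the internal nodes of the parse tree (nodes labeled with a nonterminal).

8

[P [Q ( [P [Q < >]] )] [P [Q < [P [Q < >]] >]]]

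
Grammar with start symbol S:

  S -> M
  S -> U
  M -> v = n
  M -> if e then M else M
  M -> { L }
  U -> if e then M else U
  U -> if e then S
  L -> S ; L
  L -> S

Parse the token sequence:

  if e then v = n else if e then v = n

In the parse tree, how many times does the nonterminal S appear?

[S [U if e then [M v = n] else [U if e then [S [M v = n]]]]]

2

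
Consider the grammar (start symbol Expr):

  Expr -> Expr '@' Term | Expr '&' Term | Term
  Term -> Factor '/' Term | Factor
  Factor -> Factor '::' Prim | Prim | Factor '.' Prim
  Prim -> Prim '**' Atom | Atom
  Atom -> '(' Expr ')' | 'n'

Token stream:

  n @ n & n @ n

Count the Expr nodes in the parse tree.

[Expr [Expr [Expr [Expr [Term [Factor [Prim [Atom n]]]]] @ [Term [Factor [Prim [Atom n]]]]] & [Term [Factor [Prim [Atom n]]]]] @ [Term [Factor [Prim [Atom n]]]]]

4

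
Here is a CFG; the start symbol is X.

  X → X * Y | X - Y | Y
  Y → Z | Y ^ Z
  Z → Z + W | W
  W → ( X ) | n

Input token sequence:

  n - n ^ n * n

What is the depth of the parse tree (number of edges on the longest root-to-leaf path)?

6

[X [X [X [Y [Z [W n]]]] - [Y [Y [Z [W n]]] ^ [Z [W n]]]] * [Y [Z [W n]]]]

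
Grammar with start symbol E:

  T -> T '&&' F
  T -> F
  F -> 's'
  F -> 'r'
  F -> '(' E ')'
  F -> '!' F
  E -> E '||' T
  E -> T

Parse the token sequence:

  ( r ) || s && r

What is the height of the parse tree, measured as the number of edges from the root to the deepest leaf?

[E [E [T [F ( [E [T [F r]]] )]]] || [T [T [F s]] && [F r]]]

7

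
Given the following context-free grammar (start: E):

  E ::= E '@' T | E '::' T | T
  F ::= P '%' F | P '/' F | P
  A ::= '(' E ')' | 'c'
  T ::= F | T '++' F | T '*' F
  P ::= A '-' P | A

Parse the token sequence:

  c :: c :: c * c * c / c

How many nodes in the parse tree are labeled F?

6

[E [E [E [T [F [P [A c]]]]] :: [T [F [P [A c]]]]] :: [T [T [T [F [P [A c]]]] * [F [P [A c]]]] * [F [P [A c]] / [F [P [A c]]]]]]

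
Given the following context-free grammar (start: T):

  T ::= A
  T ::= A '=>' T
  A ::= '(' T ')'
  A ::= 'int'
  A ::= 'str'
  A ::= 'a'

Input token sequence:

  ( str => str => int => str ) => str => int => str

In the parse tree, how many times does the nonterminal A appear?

[T [A ( [T [A str] => [T [A str] => [T [A int] => [T [A str]]]]] )] => [T [A str] => [T [A int] => [T [A str]]]]]

8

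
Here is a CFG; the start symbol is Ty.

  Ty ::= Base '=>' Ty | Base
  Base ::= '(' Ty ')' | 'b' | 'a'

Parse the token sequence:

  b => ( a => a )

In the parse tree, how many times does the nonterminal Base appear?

[Ty [Base b] => [Ty [Base ( [Ty [Base a] => [Ty [Base a]]] )]]]

4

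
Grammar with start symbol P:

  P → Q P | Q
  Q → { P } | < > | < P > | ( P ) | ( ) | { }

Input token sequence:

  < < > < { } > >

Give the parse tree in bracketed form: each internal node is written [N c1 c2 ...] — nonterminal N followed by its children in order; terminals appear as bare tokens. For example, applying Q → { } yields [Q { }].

[P [Q < [P [Q < >] [P [Q < [P [Q { }]] >]]] >]]

P
Q
< P >
< Q P >
< < > P >
< < > Q >
< < > < P > >
< < > < Q > >
< < > < { } > >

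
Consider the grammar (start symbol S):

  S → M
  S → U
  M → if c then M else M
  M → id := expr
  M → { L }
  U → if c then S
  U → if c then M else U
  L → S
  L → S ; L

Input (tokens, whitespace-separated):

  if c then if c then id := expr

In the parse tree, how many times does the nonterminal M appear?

[S [U if c then [S [U if c then [S [M id := expr]]]]]]

1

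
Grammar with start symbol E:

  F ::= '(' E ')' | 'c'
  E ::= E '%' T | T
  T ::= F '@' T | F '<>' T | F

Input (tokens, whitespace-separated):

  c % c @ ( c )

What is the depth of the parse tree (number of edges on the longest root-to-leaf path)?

[E [E [T [F c]]] % [T [F c] @ [T [F ( [E [T [F c]]] )]]]]

7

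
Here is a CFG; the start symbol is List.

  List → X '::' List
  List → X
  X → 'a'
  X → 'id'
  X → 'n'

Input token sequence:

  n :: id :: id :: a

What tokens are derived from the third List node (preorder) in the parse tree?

id :: a

[List [X n] :: [List [X id] :: [List [X id] :: [List [X a]]]]]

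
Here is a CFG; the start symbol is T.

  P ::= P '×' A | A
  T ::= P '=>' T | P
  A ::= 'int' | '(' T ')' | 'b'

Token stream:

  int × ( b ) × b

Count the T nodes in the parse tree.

2

[T [P [P [P [A int]] × [A ( [T [P [A b]]] )]] × [A b]]]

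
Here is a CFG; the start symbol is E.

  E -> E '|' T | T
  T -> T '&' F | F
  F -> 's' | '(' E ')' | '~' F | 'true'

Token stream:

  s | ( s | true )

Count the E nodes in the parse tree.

4

[E [E [T [F s]]] | [T [F ( [E [E [T [F s]]] | [T [F true]]] )]]]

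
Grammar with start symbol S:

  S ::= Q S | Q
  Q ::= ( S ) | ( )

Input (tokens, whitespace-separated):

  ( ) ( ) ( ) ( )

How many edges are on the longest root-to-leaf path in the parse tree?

[S [Q ( )] [S [Q ( )] [S [Q ( )] [S [Q ( )]]]]]

5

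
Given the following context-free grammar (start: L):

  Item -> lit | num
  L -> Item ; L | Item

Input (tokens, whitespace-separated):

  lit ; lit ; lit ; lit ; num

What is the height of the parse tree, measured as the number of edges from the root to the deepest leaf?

[L [Item lit] ; [L [Item lit] ; [L [Item lit] ; [L [Item lit] ; [L [Item num]]]]]]

6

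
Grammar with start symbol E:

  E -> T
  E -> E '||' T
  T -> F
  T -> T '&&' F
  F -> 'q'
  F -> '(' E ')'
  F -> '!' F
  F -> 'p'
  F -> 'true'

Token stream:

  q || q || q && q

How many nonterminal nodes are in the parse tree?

11

[E [E [E [T [F q]]] || [T [F q]]] || [T [T [F q]] && [F q]]]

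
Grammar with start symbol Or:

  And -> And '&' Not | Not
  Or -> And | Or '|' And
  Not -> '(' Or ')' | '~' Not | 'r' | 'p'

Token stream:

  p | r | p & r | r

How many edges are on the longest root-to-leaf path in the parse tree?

6

[Or [Or [Or [Or [And [Not p]]] | [And [Not r]]] | [And [And [Not p]] & [Not r]]] | [And [Not r]]]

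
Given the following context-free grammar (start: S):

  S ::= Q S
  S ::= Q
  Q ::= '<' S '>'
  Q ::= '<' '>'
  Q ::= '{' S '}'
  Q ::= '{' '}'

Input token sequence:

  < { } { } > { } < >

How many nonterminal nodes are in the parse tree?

10

[S [Q < [S [Q { }] [S [Q { }]]] >] [S [Q { }] [S [Q < >]]]]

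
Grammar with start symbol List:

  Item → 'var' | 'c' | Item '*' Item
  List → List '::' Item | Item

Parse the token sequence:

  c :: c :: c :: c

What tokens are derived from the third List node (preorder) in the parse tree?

c :: c

[List [List [List [List [Item c]] :: [Item c]] :: [Item c]] :: [Item c]]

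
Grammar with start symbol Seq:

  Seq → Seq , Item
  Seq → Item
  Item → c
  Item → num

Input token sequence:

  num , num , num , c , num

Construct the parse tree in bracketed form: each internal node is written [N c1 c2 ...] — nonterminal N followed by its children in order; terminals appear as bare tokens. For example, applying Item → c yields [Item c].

Seq
Seq , Item
Seq , Item , Item
Seq , Item , Item , Item
Seq , Item , Item , Item , Item
Item , Item , Item , Item , Item
num , Item , Item , Item , Item
num , num , Item , Item , Item
num , num , num , Item , Item
num , num , num , c , Item
num , num , num , c , num

[Seq [Seq [Seq [Seq [Seq [Item num]] , [Item num]] , [Item num]] , [Item c]] , [Item num]]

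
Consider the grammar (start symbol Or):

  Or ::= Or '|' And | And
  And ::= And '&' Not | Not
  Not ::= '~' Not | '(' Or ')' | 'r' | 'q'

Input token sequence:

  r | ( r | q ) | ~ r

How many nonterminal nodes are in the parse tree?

16

[Or [Or [Or [And [Not r]]] | [And [Not ( [Or [Or [And [Not r]]] | [And [Not q]]] )]]] | [And [Not ~ [Not r]]]]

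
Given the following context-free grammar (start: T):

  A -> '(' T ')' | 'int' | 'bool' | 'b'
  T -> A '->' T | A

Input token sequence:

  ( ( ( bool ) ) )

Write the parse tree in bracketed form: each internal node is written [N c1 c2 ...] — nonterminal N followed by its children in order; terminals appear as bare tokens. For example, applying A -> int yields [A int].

[T [A ( [T [A ( [T [A ( [T [A bool]] )]] )]] )]]

T
A
( T )
( A )
( ( T ) )
( ( A ) )
( ( ( T ) ) )
( ( ( A ) ) )
( ( ( bool ) ) )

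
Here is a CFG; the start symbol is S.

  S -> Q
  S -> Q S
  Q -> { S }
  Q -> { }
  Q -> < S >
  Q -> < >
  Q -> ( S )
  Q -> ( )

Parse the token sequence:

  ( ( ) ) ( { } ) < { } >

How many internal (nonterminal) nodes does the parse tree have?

12

[S [Q ( [S [Q ( )]] )] [S [Q ( [S [Q { }]] )] [S [Q < [S [Q { }]] >]]]]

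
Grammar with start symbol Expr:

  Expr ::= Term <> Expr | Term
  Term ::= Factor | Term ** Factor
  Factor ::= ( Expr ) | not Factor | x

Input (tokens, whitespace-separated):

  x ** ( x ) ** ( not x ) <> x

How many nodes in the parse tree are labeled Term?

6

[Expr [Term [Term [Term [Factor x]] ** [Factor ( [Expr [Term [Factor x]]] )]] ** [Factor ( [Expr [Term [Factor not [Factor x]]]] )]] <> [Expr [Term [Factor x]]]]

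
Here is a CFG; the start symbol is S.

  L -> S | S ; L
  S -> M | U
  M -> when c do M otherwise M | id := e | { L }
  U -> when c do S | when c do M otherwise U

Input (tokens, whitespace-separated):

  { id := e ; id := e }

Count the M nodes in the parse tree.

3

[S [M { [L [S [M id := e]] ; [L [S [M id := e]]]] }]]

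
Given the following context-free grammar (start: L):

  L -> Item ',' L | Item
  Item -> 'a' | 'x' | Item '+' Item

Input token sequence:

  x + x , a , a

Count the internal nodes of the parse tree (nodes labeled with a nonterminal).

8

[L [Item [Item x] + [Item x]] , [L [Item a] , [L [Item a]]]]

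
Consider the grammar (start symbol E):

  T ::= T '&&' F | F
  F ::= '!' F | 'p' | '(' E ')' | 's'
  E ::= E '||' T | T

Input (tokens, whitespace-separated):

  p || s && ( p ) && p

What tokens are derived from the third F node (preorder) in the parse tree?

[E [E [T [F p]]] || [T [T [T [F s]] && [F ( [E [T [F p]]] )]] && [F p]]]

( p )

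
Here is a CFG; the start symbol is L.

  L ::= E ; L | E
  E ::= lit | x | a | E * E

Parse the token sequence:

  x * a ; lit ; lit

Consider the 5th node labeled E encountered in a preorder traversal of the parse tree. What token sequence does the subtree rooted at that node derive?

lit

[L [E [E x] * [E a]] ; [L [E lit] ; [L [E lit]]]]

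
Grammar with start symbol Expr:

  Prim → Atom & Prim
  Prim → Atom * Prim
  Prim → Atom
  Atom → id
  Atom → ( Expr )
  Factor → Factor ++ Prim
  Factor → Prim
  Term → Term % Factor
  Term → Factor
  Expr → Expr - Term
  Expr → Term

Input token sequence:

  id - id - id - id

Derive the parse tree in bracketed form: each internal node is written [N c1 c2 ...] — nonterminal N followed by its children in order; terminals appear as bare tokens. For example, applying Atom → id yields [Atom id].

[Expr [Expr [Expr [Expr [Term [Factor [Prim [Atom id]]]]] - [Term [Factor [Prim [Atom id]]]]] - [Term [Factor [Prim [Atom id]]]]] - [Term [Factor [Prim [Atom id]]]]]

Expr
Expr - Term
Expr - Term - Term
Expr - Term - Term - Term
Term - Term - Term - Term
Factor - Term - Term - Term
Prim - Term - Term - Term
Atom - Term - Term - Term
id - Term - Term - Term
id - Factor - Term - Term
id - Prim - Term - Term
id - Atom - Term - Term
id - id - Term - Term
id - id - Factor - Term
id - id - Prim - Term
id - id - Atom - Term
id - id - id - Term
id - id - id - Factor
id - id - id - Prim
id - id - id - Atom
id - id - id - id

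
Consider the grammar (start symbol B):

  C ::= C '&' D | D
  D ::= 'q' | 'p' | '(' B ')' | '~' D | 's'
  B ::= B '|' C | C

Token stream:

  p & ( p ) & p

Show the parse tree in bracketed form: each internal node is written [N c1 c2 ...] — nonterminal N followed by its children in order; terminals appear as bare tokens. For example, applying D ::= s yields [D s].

[B [C [C [C [D p]] & [D ( [B [C [D p]]] )]] & [D p]]]

B
C
C & D
C & D & D
D & D & D
p & D & D
p & ( B ) & D
p & ( C ) & D
p & ( D ) & D
p & ( p ) & D
p & ( p ) & p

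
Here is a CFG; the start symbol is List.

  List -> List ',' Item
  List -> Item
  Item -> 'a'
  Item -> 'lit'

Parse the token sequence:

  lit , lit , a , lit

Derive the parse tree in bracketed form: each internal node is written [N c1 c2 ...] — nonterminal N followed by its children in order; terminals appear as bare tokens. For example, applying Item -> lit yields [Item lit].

[List [List [List [List [Item lit]] , [Item lit]] , [Item a]] , [Item lit]]

List
List , Item
List , Item , Item
List , Item , Item , Item
Item , Item , Item , Item
lit , Item , Item , Item
lit , lit , Item , Item
lit , lit , a , Item
lit , lit , a , lit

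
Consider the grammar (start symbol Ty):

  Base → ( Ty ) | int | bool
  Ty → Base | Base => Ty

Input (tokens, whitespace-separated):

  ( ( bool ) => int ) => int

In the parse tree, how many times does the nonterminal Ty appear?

5

[Ty [Base ( [Ty [Base ( [Ty [Base bool]] )] => [Ty [Base int]]] )] => [Ty [Base int]]]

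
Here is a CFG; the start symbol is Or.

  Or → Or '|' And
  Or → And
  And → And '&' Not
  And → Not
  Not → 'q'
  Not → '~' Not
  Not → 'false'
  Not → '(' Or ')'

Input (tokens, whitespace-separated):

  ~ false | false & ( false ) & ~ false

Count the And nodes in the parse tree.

5

[Or [Or [And [Not ~ [Not false]]]] | [And [And [And [Not false]] & [Not ( [Or [And [Not false]]] )]] & [Not ~ [Not false]]]]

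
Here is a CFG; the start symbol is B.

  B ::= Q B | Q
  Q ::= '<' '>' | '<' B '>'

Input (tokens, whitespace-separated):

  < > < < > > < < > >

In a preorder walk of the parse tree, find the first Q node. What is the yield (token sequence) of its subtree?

[B [Q < >] [B [Q < [B [Q < >]] >] [B [Q < [B [Q < >]] >]]]]

< >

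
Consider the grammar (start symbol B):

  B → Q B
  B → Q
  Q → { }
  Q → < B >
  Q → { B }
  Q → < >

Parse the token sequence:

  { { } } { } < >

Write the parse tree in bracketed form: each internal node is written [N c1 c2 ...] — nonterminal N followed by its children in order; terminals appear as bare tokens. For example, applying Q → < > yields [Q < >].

B
Q B
{ B } B
{ Q } B
{ { } } B
{ { } } Q B
{ { } } { } B
{ { } } { } Q
{ { } } { } < >

[B [Q { [B [Q { }]] }] [B [Q { }] [B [Q < >]]]]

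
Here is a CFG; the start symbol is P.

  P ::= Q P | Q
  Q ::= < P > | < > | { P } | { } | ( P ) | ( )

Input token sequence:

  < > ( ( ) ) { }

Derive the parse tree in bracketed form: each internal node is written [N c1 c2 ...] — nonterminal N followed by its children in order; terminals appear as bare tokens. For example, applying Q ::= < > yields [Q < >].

[P [Q < >] [P [Q ( [P [Q ( )]] )] [P [Q { }]]]]

P
Q P
< > P
< > Q P
< > ( P ) P
< > ( Q ) P
< > ( ( ) ) P
< > ( ( ) ) Q
< > ( ( ) ) { }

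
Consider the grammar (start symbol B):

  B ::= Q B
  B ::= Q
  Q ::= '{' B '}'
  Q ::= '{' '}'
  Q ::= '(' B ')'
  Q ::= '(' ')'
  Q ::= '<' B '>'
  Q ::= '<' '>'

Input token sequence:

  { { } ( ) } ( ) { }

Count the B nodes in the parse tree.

[B [Q { [B [Q { }] [B [Q ( )]]] }] [B [Q ( )] [B [Q { }]]]]

5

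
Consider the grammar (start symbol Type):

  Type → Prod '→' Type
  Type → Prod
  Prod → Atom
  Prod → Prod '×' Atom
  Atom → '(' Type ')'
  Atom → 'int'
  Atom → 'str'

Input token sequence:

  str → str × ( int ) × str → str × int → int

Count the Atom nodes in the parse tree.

8

[Type [Prod [Atom str]] → [Type [Prod [Prod [Prod [Atom str]] × [Atom ( [Type [Prod [Atom int]]] )]] × [Atom str]] → [Type [Prod [Prod [Atom str]] × [Atom int]] → [Type [Prod [Atom int]]]]]]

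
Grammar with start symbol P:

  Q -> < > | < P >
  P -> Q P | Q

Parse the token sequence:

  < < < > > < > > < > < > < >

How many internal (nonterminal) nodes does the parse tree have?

14

[P [Q < [P [Q < [P [Q < >]] >] [P [Q < >]]] >] [P [Q < >] [P [Q < >] [P [Q < >]]]]]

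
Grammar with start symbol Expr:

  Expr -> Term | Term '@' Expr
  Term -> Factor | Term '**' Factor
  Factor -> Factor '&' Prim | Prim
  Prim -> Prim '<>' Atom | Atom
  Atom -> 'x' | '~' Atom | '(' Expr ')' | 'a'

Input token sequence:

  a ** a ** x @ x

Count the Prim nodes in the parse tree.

4

[Expr [Term [Term [Term [Factor [Prim [Atom a]]]] ** [Factor [Prim [Atom a]]]] ** [Factor [Prim [Atom x]]]] @ [Expr [Term [Factor [Prim [Atom x]]]]]]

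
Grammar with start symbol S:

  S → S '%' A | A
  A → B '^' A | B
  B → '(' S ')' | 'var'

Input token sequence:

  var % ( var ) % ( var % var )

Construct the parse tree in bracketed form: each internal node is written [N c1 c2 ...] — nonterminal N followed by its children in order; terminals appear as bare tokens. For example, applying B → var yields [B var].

[S [S [S [A [B var]]] % [A [B ( [S [A [B var]]] )]]] % [A [B ( [S [S [A [B var]]] % [A [B var]]] )]]]

S
S % A
S % A % A
A % A % A
B % A % A
var % A % A
var % B % A
var % ( S ) % A
var % ( A ) % A
var % ( B ) % A
var % ( var ) % A
var % ( var ) % B
var % ( var ) % ( S )
var % ( var ) % ( S % A )
var % ( var ) % ( A % A )
var % ( var ) % ( B % A )
var % ( var ) % ( var % A )
var % ( var ) % ( var % B )
var % ( var ) % ( var % var )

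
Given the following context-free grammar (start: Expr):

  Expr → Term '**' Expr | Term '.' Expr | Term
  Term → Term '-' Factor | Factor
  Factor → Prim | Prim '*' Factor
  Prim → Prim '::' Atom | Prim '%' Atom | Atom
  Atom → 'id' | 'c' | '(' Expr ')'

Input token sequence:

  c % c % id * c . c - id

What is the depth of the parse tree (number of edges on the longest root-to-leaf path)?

7

[Expr [Term [Factor [Prim [Prim [Prim [Atom c]] % [Atom c]] % [Atom id]] * [Factor [Prim [Atom c]]]]] . [Expr [Term [Term [Factor [Prim [Atom c]]]] - [Factor [Prim [Atom id]]]]]]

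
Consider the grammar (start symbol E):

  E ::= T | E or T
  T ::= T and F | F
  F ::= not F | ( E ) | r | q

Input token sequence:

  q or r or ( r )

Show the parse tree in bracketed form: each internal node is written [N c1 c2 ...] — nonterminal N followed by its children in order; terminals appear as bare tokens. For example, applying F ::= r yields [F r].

[E [E [E [T [F q]]] or [T [F r]]] or [T [F ( [E [T [F r]]] )]]]

E
E or T
E or T or T
T or T or T
F or T or T
q or T or T
q or F or T
q or r or T
q or r or F
q or r or ( E )
q or r or ( T )
q or r or ( F )
q or r or ( r )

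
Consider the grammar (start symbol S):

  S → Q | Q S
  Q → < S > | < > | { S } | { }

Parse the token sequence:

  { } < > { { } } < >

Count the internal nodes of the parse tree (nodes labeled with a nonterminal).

10

[S [Q { }] [S [Q < >] [S [Q { [S [Q { }]] }] [S [Q < >]]]]]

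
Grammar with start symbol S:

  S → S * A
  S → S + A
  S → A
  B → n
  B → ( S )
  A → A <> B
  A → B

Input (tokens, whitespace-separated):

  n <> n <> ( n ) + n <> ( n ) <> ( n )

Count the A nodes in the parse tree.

9

[S [S [A [A [A [B n]] <> [B n]] <> [B ( [S [A [B n]]] )]]] + [A [A [A [B n]] <> [B ( [S [A [B n]]] )]] <> [B ( [S [A [B n]]] )]]]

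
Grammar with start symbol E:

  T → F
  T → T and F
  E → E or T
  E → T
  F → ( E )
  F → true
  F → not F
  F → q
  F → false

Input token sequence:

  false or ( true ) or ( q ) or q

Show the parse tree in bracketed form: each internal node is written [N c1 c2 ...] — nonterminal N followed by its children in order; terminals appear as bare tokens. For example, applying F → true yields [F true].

E
E or T
E or T or T
E or T or T or T
T or T or T or T
F or T or T or T
false or T or T or T
false or F or T or T
false or ( E ) or T or T
false or ( T ) or T or T
false or ( F ) or T or T
false or ( true ) or T or T
false or ( true ) or F or T
false or ( true ) or ( E ) or T
false or ( true ) or ( T ) or T
false or ( true ) or ( F ) or T
false or ( true ) or ( q ) or T
false or ( true ) or ( q ) or F
false or ( true ) or ( q ) or q

[E [E [E [E [T [F false]]] or [T [F ( [E [T [F true]]] )]]] or [T [F ( [E [T [F q]]] )]]] or [T [F q]]]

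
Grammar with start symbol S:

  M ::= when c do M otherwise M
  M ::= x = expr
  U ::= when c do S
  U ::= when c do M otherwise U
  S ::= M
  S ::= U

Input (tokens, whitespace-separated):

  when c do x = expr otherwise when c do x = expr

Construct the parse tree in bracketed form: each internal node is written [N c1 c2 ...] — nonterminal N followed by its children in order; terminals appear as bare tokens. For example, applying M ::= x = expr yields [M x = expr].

[S [U when c do [M x = expr] otherwise [U when c do [S [M x = expr]]]]]

S
U
when c do M otherwise U
when c do x = expr otherwise U
when c do x = expr otherwise when c do S
when c do x = expr otherwise when c do M
when c do x = expr otherwise when c do x = expr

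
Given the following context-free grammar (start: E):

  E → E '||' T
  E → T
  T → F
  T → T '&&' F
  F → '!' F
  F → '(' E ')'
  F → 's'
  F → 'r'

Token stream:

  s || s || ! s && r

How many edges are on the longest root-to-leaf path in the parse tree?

[E [E [E [T [F s]]] || [T [F s]]] || [T [T [F ! [F s]]] && [F r]]]

5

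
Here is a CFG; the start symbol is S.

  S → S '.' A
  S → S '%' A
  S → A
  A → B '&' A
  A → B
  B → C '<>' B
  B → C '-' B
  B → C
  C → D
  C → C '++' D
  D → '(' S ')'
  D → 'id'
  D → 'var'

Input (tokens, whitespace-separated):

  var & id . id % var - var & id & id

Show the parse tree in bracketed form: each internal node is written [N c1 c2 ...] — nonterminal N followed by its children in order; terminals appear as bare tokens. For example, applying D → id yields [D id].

[S [S [S [A [B [C [D var]]] & [A [B [C [D id]]]]]] . [A [B [C [D id]]]]] % [A [B [C [D var]] - [B [C [D var]]]] & [A [B [C [D id]]] & [A [B [C [D id]]]]]]]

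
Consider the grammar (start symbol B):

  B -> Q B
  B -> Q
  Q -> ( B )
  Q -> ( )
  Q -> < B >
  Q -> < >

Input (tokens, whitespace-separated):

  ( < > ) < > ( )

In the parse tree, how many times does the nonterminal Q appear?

[B [Q ( [B [Q < >]] )] [B [Q < >] [B [Q ( )]]]]

4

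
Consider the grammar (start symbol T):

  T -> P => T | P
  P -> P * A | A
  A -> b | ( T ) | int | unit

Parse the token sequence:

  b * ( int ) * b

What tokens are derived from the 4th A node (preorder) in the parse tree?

[T [P [P [P [A b]] * [A ( [T [P [A int]]] )]] * [A b]]]

b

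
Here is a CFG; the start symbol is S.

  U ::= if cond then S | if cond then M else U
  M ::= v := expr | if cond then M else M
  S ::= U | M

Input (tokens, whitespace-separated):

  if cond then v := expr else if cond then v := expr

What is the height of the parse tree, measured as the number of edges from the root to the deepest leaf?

5

[S [U if cond then [M v := expr] else [U if cond then [S [M v := expr]]]]]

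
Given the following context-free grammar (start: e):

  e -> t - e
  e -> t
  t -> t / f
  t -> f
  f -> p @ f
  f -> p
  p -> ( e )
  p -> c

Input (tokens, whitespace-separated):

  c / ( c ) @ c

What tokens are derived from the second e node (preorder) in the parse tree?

c

[e [t [t [f [p c]]] / [f [p ( [e [t [f [p c]]]] )] @ [f [p c]]]]]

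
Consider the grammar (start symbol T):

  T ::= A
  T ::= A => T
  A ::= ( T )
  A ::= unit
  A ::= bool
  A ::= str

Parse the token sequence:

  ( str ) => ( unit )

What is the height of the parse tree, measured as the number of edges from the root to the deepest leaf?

5

[T [A ( [T [A str]] )] => [T [A ( [T [A unit]] )]]]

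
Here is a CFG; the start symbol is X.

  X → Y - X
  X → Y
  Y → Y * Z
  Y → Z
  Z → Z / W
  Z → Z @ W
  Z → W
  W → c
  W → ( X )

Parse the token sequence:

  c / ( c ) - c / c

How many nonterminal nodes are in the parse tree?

[X [Y [Z [Z [W c]] / [W ( [X [Y [Z [W c]]]] )]]] - [X [Y [Z [Z [W c]] / [W c]]]]]

16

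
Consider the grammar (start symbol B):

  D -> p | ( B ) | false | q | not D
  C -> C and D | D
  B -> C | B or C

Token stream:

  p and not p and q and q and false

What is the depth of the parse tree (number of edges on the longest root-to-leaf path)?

7

[B [C [C [C [C [C [D p]] and [D not [D p]]] and [D q]] and [D q]] and [D false]]]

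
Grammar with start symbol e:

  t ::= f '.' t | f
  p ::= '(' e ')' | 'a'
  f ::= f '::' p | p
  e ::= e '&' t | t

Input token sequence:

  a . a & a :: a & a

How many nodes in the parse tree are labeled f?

[e [e [e [t [f [p a]] . [t [f [p a]]]]] & [t [f [f [p a]] :: [p a]]]] & [t [f [p a]]]]

5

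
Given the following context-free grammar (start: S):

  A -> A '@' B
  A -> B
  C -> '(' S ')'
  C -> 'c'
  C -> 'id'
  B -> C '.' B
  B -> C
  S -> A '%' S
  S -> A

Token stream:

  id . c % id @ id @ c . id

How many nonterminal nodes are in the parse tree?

[S [A [B [C id] . [B [C c]]]] % [S [A [A [A [B [C id]]] @ [B [C id]]] @ [B [C c] . [B [C id]]]]]]

18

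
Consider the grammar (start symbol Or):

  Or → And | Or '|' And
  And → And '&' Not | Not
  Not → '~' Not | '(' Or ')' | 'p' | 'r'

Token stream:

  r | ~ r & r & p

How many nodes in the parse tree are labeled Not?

5

[Or [Or [And [Not r]]] | [And [And [And [Not ~ [Not r]]] & [Not r]] & [Not p]]]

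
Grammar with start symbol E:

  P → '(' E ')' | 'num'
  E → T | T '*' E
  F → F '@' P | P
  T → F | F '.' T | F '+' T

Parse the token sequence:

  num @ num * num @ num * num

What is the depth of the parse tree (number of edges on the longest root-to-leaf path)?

6

[E [T [F [F [P num]] @ [P num]]] * [E [T [F [F [P num]] @ [P num]]] * [E [T [F [P num]]]]]]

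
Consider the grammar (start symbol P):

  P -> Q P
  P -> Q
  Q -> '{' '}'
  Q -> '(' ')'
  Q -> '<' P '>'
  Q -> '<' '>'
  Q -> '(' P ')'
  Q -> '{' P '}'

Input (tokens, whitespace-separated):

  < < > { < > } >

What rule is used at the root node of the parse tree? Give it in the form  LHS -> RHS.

[P [Q < [P [Q < >] [P [Q { [P [Q < >]] }]]] >]]

P -> Q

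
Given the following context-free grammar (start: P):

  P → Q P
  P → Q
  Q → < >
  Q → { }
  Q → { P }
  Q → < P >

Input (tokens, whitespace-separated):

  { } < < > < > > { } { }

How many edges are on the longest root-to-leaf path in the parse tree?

[P [Q { }] [P [Q < [P [Q < >] [P [Q < >]]] >] [P [Q { }] [P [Q { }]]]]]

6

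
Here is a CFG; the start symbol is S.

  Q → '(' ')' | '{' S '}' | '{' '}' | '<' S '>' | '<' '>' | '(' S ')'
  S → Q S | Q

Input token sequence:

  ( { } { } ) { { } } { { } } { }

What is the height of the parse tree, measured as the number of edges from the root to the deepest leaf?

6

[S [Q ( [S [Q { }] [S [Q { }]]] )] [S [Q { [S [Q { }]] }] [S [Q { [S [Q { }]] }] [S [Q { }]]]]]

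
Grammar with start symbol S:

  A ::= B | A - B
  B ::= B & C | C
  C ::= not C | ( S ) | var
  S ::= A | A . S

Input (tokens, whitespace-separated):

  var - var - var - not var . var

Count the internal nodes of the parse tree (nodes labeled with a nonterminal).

[S [A [A [A [A [B [C var]]] - [B [C var]]] - [B [C var]]] - [B [C not [C var]]]] . [S [A [B [C var]]]]]

18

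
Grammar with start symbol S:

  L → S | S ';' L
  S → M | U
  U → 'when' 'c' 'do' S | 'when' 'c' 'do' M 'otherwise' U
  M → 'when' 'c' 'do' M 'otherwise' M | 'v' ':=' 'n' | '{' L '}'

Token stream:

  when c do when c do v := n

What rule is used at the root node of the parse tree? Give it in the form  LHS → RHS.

S → U

[S [U when c do [S [U when c do [S [M v := n]]]]]]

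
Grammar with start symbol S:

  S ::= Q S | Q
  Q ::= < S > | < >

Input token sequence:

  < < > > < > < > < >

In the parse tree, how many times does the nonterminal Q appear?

[S [Q < [S [Q < >]] >] [S [Q < >] [S [Q < >] [S [Q < >]]]]]

5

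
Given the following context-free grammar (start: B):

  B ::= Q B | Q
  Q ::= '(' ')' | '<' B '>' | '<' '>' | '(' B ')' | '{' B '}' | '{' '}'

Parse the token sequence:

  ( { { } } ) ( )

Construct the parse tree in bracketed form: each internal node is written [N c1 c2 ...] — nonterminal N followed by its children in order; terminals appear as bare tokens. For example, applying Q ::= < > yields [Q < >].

B
Q B
( B ) B
( Q ) B
( { B } ) B
( { Q } ) B
( { { } } ) B
( { { } } ) Q
( { { } } ) ( )

[B [Q ( [B [Q { [B [Q { }]] }]] )] [B [Q ( )]]]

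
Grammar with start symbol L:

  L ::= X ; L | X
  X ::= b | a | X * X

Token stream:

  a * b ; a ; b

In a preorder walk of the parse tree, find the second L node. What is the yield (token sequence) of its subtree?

a ; b

[L [X [X a] * [X b]] ; [L [X a] ; [L [X b]]]]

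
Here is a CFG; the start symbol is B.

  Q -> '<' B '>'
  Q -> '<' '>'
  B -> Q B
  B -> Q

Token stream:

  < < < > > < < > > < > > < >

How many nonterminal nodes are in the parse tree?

[B [Q < [B [Q < [B [Q < >]] >] [B [Q < [B [Q < >]] >] [B [Q < >]]]] >] [B [Q < >]]]

14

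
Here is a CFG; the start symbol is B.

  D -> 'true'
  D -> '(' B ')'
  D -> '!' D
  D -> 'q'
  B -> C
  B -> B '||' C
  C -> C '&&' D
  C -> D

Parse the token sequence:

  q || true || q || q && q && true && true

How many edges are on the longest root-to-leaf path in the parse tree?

[B [B [B [B [C [D q]]] || [C [D true]]] || [C [D q]]] || [C [C [C [C [D q]] && [D q]] && [D true]] && [D true]]]

6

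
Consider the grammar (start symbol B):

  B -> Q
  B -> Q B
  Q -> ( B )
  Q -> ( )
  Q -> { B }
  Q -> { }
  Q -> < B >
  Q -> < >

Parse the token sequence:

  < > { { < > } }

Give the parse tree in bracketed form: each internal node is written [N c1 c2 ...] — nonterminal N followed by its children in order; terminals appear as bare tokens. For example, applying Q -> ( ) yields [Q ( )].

[B [Q < >] [B [Q { [B [Q { [B [Q < >]] }]] }]]]

B
Q B
< > B
< > Q
< > { B }
< > { Q }
< > { { B } }
< > { { Q } }
< > { { < > } }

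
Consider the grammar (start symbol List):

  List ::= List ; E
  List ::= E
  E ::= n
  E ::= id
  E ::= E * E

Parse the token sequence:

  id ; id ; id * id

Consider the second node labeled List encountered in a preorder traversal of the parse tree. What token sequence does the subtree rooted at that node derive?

id ; id

[List [List [List [E id]] ; [E id]] ; [E [E id] * [E id]]]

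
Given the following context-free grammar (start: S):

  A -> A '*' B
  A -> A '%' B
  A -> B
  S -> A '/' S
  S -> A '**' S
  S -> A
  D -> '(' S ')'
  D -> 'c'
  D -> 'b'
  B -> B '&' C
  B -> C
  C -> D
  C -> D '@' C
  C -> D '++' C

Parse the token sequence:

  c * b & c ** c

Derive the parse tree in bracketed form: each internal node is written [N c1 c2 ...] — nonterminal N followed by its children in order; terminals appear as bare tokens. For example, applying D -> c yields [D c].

S
A ** S
A * B ** S
B * B ** S
C * B ** S
D * B ** S
c * B ** S
c * B & C ** S
c * C & C ** S
c * D & C ** S
c * b & C ** S
c * b & D ** S
c * b & c ** S
c * b & c ** A
c * b & c ** B
c * b & c ** C
c * b & c ** D
c * b & c ** c

[S [A [A [B [C [D c]]]] * [B [B [C [D b]]] & [C [D c]]]] ** [S [A [B [C [D c]]]]]]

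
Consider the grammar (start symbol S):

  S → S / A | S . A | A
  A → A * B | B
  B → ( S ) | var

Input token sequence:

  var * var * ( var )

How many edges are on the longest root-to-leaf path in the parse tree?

[S [A [A [A [B var]] * [B var]] * [B ( [S [A [B var]]] )]]]

6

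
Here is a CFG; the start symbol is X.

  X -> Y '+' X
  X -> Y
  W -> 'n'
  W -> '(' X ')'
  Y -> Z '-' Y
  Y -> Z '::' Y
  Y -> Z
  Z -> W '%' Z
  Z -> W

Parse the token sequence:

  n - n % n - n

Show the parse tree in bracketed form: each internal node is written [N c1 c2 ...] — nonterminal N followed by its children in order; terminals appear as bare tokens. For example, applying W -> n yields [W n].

X
Y
Z - Y
W - Y
n - Y
n - Z - Y
n - W % Z - Y
n - n % Z - Y
n - n % W - Y
n - n % n - Y
n - n % n - Z
n - n % n - W
n - n % n - n

[X [Y [Z [W n]] - [Y [Z [W n] % [Z [W n]]] - [Y [Z [W n]]]]]]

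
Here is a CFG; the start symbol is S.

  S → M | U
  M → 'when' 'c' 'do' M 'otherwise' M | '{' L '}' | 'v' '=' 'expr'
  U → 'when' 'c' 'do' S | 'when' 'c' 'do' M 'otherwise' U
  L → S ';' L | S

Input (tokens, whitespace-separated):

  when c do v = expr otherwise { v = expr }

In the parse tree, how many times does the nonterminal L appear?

[S [M when c do [M v = expr] otherwise [M { [L [S [M v = expr]]] }]]]

1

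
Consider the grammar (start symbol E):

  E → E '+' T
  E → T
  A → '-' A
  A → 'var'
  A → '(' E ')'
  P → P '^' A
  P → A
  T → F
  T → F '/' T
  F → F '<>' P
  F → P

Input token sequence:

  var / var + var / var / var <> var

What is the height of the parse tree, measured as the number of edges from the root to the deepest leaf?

[E [E [T [F [P [A var]]] / [T [F [P [A var]]]]]] + [T [F [P [A var]]] / [T [F [P [A var]]] / [T [F [F [P [A var]]] <> [P [A var]]]]]]]

8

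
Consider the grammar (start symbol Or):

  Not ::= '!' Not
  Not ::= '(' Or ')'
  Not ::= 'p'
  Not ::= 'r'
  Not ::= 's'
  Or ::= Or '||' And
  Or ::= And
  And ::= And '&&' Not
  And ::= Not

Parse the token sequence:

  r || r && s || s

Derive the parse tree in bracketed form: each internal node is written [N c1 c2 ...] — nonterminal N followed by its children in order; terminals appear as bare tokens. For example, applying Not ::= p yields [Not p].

Or
Or || And
Or || And || And
And || And || And
Not || And || And
r || And || And
r || And && Not || And
r || Not && Not || And
r || r && Not || And
r || r && s || And
r || r && s || Not
r || r && s || s

[Or [Or [Or [And [Not r]]] || [And [And [Not r]] && [Not s]]] || [And [Not s]]]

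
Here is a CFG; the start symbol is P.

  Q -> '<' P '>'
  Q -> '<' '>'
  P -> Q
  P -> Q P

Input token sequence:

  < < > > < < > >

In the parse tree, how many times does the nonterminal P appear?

[P [Q < [P [Q < >]] >] [P [Q < [P [Q < >]] >]]]

4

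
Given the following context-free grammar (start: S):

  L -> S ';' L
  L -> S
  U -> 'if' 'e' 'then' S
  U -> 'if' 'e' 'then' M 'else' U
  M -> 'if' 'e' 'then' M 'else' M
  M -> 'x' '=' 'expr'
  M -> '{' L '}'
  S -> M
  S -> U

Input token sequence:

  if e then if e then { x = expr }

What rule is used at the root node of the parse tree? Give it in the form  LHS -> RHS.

[S [U if e then [S [U if e then [S [M { [L [S [M x = expr]]] }]]]]]]

S -> U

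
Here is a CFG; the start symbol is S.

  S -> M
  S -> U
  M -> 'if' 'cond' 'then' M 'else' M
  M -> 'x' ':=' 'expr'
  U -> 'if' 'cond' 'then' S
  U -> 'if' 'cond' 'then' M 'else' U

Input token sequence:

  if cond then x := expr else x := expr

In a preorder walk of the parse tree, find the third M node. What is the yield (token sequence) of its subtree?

[S [M if cond then [M x := expr] else [M x := expr]]]

x := expr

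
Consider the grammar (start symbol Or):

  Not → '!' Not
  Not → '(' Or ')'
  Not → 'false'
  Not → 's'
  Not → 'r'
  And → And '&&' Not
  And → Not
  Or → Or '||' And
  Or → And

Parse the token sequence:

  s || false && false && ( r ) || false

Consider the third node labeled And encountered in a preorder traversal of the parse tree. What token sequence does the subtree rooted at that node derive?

[Or [Or [Or [And [Not s]]] || [And [And [And [Not false]] && [Not false]] && [Not ( [Or [And [Not r]]] )]]] || [And [Not false]]]

false && false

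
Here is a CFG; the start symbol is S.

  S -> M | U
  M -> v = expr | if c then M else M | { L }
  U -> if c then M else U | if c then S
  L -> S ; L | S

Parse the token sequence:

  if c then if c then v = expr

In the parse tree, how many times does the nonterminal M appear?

1

[S [U if c then [S [U if c then [S [M v = expr]]]]]]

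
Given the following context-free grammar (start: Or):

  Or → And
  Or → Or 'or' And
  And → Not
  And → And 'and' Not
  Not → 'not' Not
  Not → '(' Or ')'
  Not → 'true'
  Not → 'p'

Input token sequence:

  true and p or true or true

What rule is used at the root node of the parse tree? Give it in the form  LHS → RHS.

Or → Or 'or' And

[Or [Or [Or [And [And [Not true]] and [Not p]]] or [And [Not true]]] or [And [Not true]]]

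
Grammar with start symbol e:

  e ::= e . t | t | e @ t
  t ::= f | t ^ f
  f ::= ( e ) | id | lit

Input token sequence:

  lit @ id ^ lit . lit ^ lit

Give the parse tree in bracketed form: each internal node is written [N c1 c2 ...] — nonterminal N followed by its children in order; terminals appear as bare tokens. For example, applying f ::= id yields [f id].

[e [e [e [t [f lit]]] @ [t [t [f id]] ^ [f lit]]] . [t [t [f lit]] ^ [f lit]]]

e
e . t
e @ t . t
t @ t . t
f @ t . t
lit @ t . t
lit @ t ^ f . t
lit @ f ^ f . t
lit @ id ^ f . t
lit @ id ^ lit . t
lit @ id ^ lit . t ^ f
lit @ id ^ lit . f ^ f
lit @ id ^ lit . lit ^ f
lit @ id ^ lit . lit ^ lit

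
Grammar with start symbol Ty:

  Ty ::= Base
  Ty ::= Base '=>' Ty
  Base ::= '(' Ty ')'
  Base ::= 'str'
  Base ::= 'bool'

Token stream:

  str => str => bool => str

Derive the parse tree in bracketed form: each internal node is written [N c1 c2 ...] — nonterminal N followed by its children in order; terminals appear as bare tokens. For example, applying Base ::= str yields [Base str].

[Ty [Base str] => [Ty [Base str] => [Ty [Base bool] => [Ty [Base str]]]]]

Ty
Base => Ty
str => Ty
str => Base => Ty
str => str => Ty
str => str => Base => Ty
str => str => bool => Ty
str => str => bool => Base
str => str => bool => str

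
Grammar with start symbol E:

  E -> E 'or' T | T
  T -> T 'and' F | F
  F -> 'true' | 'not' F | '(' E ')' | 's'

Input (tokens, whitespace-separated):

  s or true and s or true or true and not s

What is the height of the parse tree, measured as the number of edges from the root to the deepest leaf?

[E [E [E [E [T [F s]]] or [T [T [F true]] and [F s]]] or [T [F true]]] or [T [T [F true]] and [F not [F s]]]]

6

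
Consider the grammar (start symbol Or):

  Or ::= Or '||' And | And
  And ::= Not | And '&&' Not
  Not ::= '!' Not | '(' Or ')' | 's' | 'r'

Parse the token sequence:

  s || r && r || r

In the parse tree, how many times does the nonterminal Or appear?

[Or [Or [Or [And [Not s]]] || [And [And [Not r]] && [Not r]]] || [And [Not r]]]

3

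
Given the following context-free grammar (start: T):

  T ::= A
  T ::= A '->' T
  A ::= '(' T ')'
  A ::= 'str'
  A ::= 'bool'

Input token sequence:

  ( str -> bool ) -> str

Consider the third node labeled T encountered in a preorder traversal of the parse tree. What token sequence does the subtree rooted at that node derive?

[T [A ( [T [A str] -> [T [A bool]]] )] -> [T [A str]]]

bool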